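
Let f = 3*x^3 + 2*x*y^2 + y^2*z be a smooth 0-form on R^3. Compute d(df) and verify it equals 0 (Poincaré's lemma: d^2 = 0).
d(df) = 0

Step 1: df = sum_i (∂f/∂x_i) dx_i = (9*x^2 + 2*y^2) dx + (2*y*(2*x + z)) dy + (y^2) dz.
Step 2: Apply d again. Using the 1-form formula, the coefficient of dx ∧ dy in d(df) is ∂^2 f/∂x ∂y - ∂^2 f/∂y ∂x = (4*y) - (4*y) = 0 (equality of mixed partials for smooth f).
Similarly for dx ∧ dz and dy ∧ dz — all coefficients vanish. So d(df) = 0.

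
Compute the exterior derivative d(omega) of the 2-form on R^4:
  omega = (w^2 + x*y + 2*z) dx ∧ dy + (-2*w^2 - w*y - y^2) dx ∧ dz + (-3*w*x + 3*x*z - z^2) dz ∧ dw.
d(omega) = (w + 2*y + 2) dx ∧ dy ∧ dz + (2*w) dx ∧ dy ∧ dw + (-7*w - y + 3*z) dx ∧ dz ∧ dw

For a 2-form omega = sum_{i<j} g_{ij} dx_i ∧ dx_j, the exterior derivative is
  d(omega) = sum_{i<j} d(g_{ij}) ∧ dx_i ∧ dx_j = sum_{i<j, k} (∂g_{ij}/∂x_k) dx_k ∧ dx_i ∧ dx_j.
Expand each term, using dx_k ∧ dx_i ∧ dx_j = sgn(permutation) dx_{(a)} ∧ dx_{(b)} ∧ dx_{(c)} with (a < b < c) sorted:
  d(w^2 + x*y + 2*z) includes (∂/∂z)(w^2 + x*y + 2*z) dz = (2) dz, which multiplied by dx ∧ dy gives (2) dx ∧ dy ∧ dz
  d(w^2 + x*y + 2*z) includes (∂/∂w)(w^2 + x*y + 2*z) dw = (2*w) dw, which multiplied by dx ∧ dy gives (2*w) dx ∧ dy ∧ dw
  d(-2*w^2 - w*y - y^2) includes (∂/∂y)(-2*w^2 - w*y - y^2) dy = (-w - 2*y) dy, which multiplied by dx ∧ dz gives (w + 2*y) dx ∧ dy ∧ dz
  d(-2*w^2 - w*y - y^2) includes (∂/∂w)(-2*w^2 - w*y - y^2) dw = (-4*w - y) dw, which multiplied by dx ∧ dz gives (-4*w - y) dx ∧ dz ∧ dw
  d(-3*w*x + 3*x*z - z^2) includes (∂/∂x)(-3*w*x + 3*x*z - z^2) dx = (-3*w + 3*z) dx, which multiplied by dz ∧ dw gives (-3*w + 3*z) dx ∧ dz ∧ dw
Collecting like 3-forms: d(omega) = (w + 2*y + 2) dx ∧ dy ∧ dz + (2*w) dx ∧ dy ∧ dw + (-7*w - y + 3*z) dx ∧ dz ∧ dw.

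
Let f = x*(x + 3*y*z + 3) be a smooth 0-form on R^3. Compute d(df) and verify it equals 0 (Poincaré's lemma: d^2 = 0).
d(df) = 0

Step 1: df = sum_i (∂f/∂x_i) dx_i = (2*x + 3*y*z + 3) dx + (3*x*z) dy + (3*x*y) dz.
Step 2: Apply d again. Using the 1-form formula, the coefficient of dx ∧ dy in d(df) is ∂^2 f/∂x ∂y - ∂^2 f/∂y ∂x = (3*z) - (3*z) = 0 (equality of mixed partials for smooth f).
Similarly for dx ∧ dz and dy ∧ dz — all coefficients vanish. So d(df) = 0.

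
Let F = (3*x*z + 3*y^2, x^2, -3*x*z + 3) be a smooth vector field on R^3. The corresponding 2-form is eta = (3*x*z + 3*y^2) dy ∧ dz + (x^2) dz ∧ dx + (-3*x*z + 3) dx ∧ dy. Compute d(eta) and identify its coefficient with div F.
d(eta) = (-3*x + 3*z) dx ∧ dy ∧ dz; div F = -3*x + 3*z

For a 2-form in R^3 of the form above, applying d gives a 3-form with coefficient ∂P/∂x + ∂Q/∂y + ∂R/∂z:
  ∂P/∂x = 3*z
  ∂Q/∂y = 0
  ∂R/∂z = -3*x
Sum = -3*x + 3*z, which is exactly div F.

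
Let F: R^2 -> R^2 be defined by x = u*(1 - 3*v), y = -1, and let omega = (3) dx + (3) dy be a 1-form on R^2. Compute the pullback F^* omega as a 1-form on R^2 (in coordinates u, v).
F^* omega = (3 - 9*v) du + (-9*u) dv

Using F^*(f dg) = (f ∘ F) d(g ∘ F), substitute each coordinate x_i by F_i(u, v) in f_i, and replace dx_i by d F_i = (∂F_i/∂u) du + (∂F_i/∂v) dv.
  For the x component: f_1(F) = 3; d F_1 = (1 - 3*v) du + (-3*u) dv
  For the y component: f_2(F) = 3; d F_2 = (0) du + (0) dv
Combining and collecting du, dv coefficients:
  coeff of du: 3 - 9*v
  coeff of dv: -9*u
F^* omega = (3 - 9*v) du + (-9*u) dv.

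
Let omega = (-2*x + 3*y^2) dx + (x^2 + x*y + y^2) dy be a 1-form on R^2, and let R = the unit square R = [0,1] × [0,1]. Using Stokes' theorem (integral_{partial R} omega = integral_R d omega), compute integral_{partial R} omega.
integral_(partial R) omega = -3/2

Stokes: integral_partial_R omega = integral_R d omega with d omega = (∂Q/∂x - ∂P/∂y) dx ∧ dy.
  ∂Q/∂x = 2*x + y
  ∂P/∂y = 6*y
  integrand = ∂Q/∂x - ∂P/∂y = 2*x - 5*y.
Integrating over R: integral_0^1 integral_0^1 (2*x - 5*y) dx dy = -3/2.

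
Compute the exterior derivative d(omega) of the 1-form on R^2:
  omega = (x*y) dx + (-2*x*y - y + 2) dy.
d(omega) = (-x - 2*y) dx ∧ dy

For a 1-form omega = sum_i f_i dx_i, the exterior derivative is
  d(omega) = sum_{i < j} (∂f_j/∂x_i - ∂f_i/∂x_j) dx_i ∧ dx_j.
  coefficient of dx ∧ dy: ∂f_2/∂x - ∂f_1/∂y = ∂(-2*x*y - y + 2)/∂x - ∂(x*y)/∂y = -x - 2*y
Assembling: d(omega) = (-x - 2*y) dx ∧ dy.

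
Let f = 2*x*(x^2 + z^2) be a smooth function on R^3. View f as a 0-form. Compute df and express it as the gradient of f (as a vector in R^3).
df = (6*x^2 + 2*z^2) dx + (0) dy + (4*x*z) dz; grad f = (6*x^2 + 2*z^2, 0, 4*x*z)

For a 0-form f, d f = (∂f/∂x) dx + (∂f/∂y) dy + (∂f/∂z) dz. The components of the vector representation are exactly the entries of grad f in Cartesian coordinates:
  ∂f/∂x = 6*x^2 + 2*z^2
  ∂f/∂y = 0
  ∂f/∂z = 4*x*z.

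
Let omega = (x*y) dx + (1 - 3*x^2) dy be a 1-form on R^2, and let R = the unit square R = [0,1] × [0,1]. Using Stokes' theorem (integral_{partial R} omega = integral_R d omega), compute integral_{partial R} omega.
integral_(partial R) omega = -7/2

Stokes: integral_partial_R omega = integral_R d omega with d omega = (∂Q/∂x - ∂P/∂y) dx ∧ dy.
  ∂Q/∂x = -6*x
  ∂P/∂y = x
  integrand = ∂Q/∂x - ∂P/∂y = -7*x.
Integrating over R: integral_0^1 integral_0^1 (-7*x) dx dy = -7/2.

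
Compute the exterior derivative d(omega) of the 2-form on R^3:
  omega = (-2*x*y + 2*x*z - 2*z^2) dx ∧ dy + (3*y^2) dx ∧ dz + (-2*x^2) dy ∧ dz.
d(omega) = (-2*x - 6*y - 4*z) dx ∧ dy ∧ dz

For a 2-form omega = sum_{i<j} g_{ij} dx_i ∧ dx_j, the exterior derivative is
  d(omega) = sum_{i<j} d(g_{ij}) ∧ dx_i ∧ dx_j = sum_{i<j, k} (∂g_{ij}/∂x_k) dx_k ∧ dx_i ∧ dx_j.
Expand each term, using dx_k ∧ dx_i ∧ dx_j = sgn(permutation) dx_{(a)} ∧ dx_{(b)} ∧ dx_{(c)} with (a < b < c) sorted:
  d(-2*x*y + 2*x*z - 2*z^2) includes (∂/∂z)(-2*x*y + 2*x*z - 2*z^2) dz = (2*x - 4*z) dz, which multiplied by dx ∧ dy gives (2*x - 4*z) dx ∧ dy ∧ dz
  d(3*y^2) includes (∂/∂y)(3*y^2) dy = (6*y) dy, which multiplied by dx ∧ dz gives (-6*y) dx ∧ dy ∧ dz
  d(-2*x^2) includes (∂/∂x)(-2*x^2) dx = (-4*x) dx, which multiplied by dy ∧ dz gives (-4*x) dx ∧ dy ∧ dz
Collecting like 3-forms: d(omega) = (-2*x - 6*y - 4*z) dx ∧ dy ∧ dz.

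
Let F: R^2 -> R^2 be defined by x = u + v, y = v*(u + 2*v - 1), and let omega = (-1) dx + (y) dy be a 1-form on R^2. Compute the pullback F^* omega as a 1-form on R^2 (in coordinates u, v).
F^* omega = (u*v^2 + 2*v^3 - v^2 - 1) du + (u^2*v + 6*u*v^2 - 2*u*v + 8*v^3 - 6*v^2 + v - 1) dv

Using F^*(f dg) = (f ∘ F) d(g ∘ F), substitute each coordinate x_i by F_i(u, v) in f_i, and replace dx_i by d F_i = (∂F_i/∂u) du + (∂F_i/∂v) dv.
  For the x component: f_1(F) = -1; d F_1 = (1) du + (1) dv
  For the y component: f_2(F) = v*(u + 2*v - 1); d F_2 = (v) du + (u + 4*v - 1) dv
Combining and collecting du, dv coefficients:
  coeff of du: u*v^2 + 2*v^3 - v^2 - 1
  coeff of dv: u^2*v + 6*u*v^2 - 2*u*v + 8*v^3 - 6*v^2 + v - 1
F^* omega = (u*v^2 + 2*v^3 - v^2 - 1) du + (u^2*v + 6*u*v^2 - 2*u*v + 8*v^3 - 6*v^2 + v - 1) dv.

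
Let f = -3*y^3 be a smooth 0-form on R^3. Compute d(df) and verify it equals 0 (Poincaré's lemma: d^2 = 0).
d(df) = 0

Step 1: df = sum_i (∂f/∂x_i) dx_i = (0) dx + (-9*y^2) dy + (0) dz.
Step 2: Apply d again. Using the 1-form formula, the coefficient of dx ∧ dy in d(df) is ∂^2 f/∂x ∂y - ∂^2 f/∂y ∂x = (0) - (0) = 0 (equality of mixed partials for smooth f).
Similarly for dx ∧ dz and dy ∧ dz — all coefficients vanish. So d(df) = 0.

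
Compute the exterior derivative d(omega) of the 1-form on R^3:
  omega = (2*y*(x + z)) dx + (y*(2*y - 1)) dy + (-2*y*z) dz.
d(omega) = (-2*x - 2*z) dx ∧ dy + (-2*y) dx ∧ dz + (-2*z) dy ∧ dz

For a 1-form omega = sum_i f_i dx_i, the exterior derivative is
  d(omega) = sum_{i < j} (∂f_j/∂x_i - ∂f_i/∂x_j) dx_i ∧ dx_j.
  coefficient of dx ∧ dy: ∂f_2/∂x - ∂f_1/∂y = ∂(y*(2*y - 1))/∂x - ∂(2*y*(x + z))/∂y = -2*x - 2*z
  coefficient of dx ∧ dz: ∂f_3/∂x - ∂f_1/∂z = ∂(-2*y*z)/∂x - ∂(2*y*(x + z))/∂z = -2*y
  coefficient of dy ∧ dz: ∂f_3/∂y - ∂f_2/∂z = ∂(-2*y*z)/∂y - ∂(y*(2*y - 1))/∂z = -2*z
Assembling: d(omega) = (-2*x - 2*z) dx ∧ dy + (-2*y) dx ∧ dz + (-2*z) dy ∧ dz.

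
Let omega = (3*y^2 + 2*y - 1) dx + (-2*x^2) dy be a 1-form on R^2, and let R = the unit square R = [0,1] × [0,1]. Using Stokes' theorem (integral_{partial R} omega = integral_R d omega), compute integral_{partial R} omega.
integral_(partial R) omega = -7

Stokes: integral_partial_R omega = integral_R d omega with d omega = (∂Q/∂x - ∂P/∂y) dx ∧ dy.
  ∂Q/∂x = -4*x
  ∂P/∂y = 6*y + 2
  integrand = ∂Q/∂x - ∂P/∂y = -4*x - 6*y - 2.
Integrating over R: integral_0^1 integral_0^1 (-4*x - 6*y - 2) dx dy = -7.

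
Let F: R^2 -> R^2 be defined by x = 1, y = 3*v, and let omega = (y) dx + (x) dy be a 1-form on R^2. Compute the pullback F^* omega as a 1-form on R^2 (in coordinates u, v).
F^* omega = (3) dv

Using F^*(f dg) = (f ∘ F) d(g ∘ F), substitute each coordinate x_i by F_i(u, v) in f_i, and replace dx_i by d F_i = (∂F_i/∂u) du + (∂F_i/∂v) dv.
  For the x component: f_1(F) = 3*v; d F_1 = (0) du + (0) dv
  For the y component: f_2(F) = 1; d F_2 = (0) du + (3) dv
Combining and collecting du, dv coefficients:
  coeff of du: 0
  coeff of dv: 3
F^* omega = (3) dv.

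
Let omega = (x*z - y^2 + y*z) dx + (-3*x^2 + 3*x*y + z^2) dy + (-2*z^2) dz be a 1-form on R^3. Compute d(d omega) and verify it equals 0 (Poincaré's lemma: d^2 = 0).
d(d omega) = 0

Step 1: d omega = sum_{i<j} (∂f_j/∂x_i - ∂f_i/∂x_j) dx_i ∧ dx_j:
  coeff of dx ∧ dy: -6*x + 5*y - z
  coeff of dx ∧ dz: -x - y
  coeff of dy ∧ dz: -2*z
Step 2: Apply d again to each 2-form coefficient. The only possible 3-form in R^3 is dx ∧ dy ∧ dz, with coefficient
  ∂(coeff of dy∧dz)/∂x - ∂(coeff of dx∧dz)/∂y + ∂(coeff of dx∧dy)/∂z
  = ∂/∂x (-2*z) - ∂/∂y (-x - y) + ∂/∂z (-6*x + 5*y - z).
Each of these terms simplifies to sums of mixed partials that cancel in pairs. The result is 0 (by equality of mixed partials for smooth functions — Schwarz / Clairaut).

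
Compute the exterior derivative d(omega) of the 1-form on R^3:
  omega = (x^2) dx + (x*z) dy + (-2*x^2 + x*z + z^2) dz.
d(omega) = (z) dx ∧ dy + (-4*x + z) dx ∧ dz + (-x) dy ∧ dz

For a 1-form omega = sum_i f_i dx_i, the exterior derivative is
  d(omega) = sum_{i < j} (∂f_j/∂x_i - ∂f_i/∂x_j) dx_i ∧ dx_j.
  coefficient of dx ∧ dy: ∂f_2/∂x - ∂f_1/∂y = ∂(x*z)/∂x - ∂(x^2)/∂y = z
  coefficient of dx ∧ dz: ∂f_3/∂x - ∂f_1/∂z = ∂(-2*x^2 + x*z + z^2)/∂x - ∂(x^2)/∂z = -4*x + z
  coefficient of dy ∧ dz: ∂f_3/∂y - ∂f_2/∂z = ∂(-2*x^2 + x*z + z^2)/∂y - ∂(x*z)/∂z = -x
Assembling: d(omega) = (z) dx ∧ dy + (-4*x + z) dx ∧ dz + (-x) dy ∧ dz.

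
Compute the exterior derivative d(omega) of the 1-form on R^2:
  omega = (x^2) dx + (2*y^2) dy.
d(omega) = 0

For a 1-form omega = sum_i f_i dx_i, the exterior derivative is
  d(omega) = sum_{i < j} (∂f_j/∂x_i - ∂f_i/∂x_j) dx_i ∧ dx_j.

Assembling: d(omega) = 0.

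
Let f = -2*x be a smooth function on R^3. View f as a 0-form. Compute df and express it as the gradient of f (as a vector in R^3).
df = (-2) dx + (0) dy + (0) dz; grad f = (-2, 0, 0)

For a 0-form f, d f = (∂f/∂x) dx + (∂f/∂y) dy + (∂f/∂z) dz. The components of the vector representation are exactly the entries of grad f in Cartesian coordinates:
  ∂f/∂x = -2
  ∂f/∂y = 0
  ∂f/∂z = 0.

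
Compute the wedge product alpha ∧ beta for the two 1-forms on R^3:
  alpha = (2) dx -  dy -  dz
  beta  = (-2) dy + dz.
alpha ∧ beta = (-4) dx ∧ dy + (2) dx ∧ dz + (-3) dy ∧ dz

Distribute the wedge, using dx_i ∧ dx_j = -dx_j ∧ dx_i and dx_i ∧ dx_i = 0. For each pair (i, j) with i < j, the coefficient of dx_i ∧ dx_j in alpha ∧ beta is (alpha_i * beta_j - alpha_j * beta_i). Collecting: alpha ∧ beta = (-4) dx ∧ dy + (2) dx ∧ dz + (-3) dy ∧ dz.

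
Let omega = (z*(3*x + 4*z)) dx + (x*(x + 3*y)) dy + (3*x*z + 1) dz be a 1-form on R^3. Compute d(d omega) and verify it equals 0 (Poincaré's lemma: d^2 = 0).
d(d omega) = 0

Step 1: d omega = sum_{i<j} (∂f_j/∂x_i - ∂f_i/∂x_j) dx_i ∧ dx_j:
  coeff of dx ∧ dy: 2*x + 3*y
  coeff of dx ∧ dz: -3*x - 5*z
  coeff of dy ∧ dz: 0
Step 2: Apply d again to each 2-form coefficient. The only possible 3-form in R^3 is dx ∧ dy ∧ dz, with coefficient
  ∂(coeff of dy∧dz)/∂x - ∂(coeff of dx∧dz)/∂y + ∂(coeff of dx∧dy)/∂z
  = ∂/∂x (0) - ∂/∂y (-3*x - 5*z) + ∂/∂z (2*x + 3*y).
Each of these terms simplifies to sums of mixed partials that cancel in pairs. The result is 0 (by equality of mixed partials for smooth functions — Schwarz / Clairaut).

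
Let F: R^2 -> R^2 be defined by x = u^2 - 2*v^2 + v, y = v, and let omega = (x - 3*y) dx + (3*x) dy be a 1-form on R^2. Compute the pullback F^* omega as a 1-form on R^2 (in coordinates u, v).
F^* omega = (2*u*(u^2 - 2*v^2 - 2*v)) du + (-4*u^2*v + 4*u^2 + 8*v^3 + v) dv

Using F^*(f dg) = (f ∘ F) d(g ∘ F), substitute each coordinate x_i by F_i(u, v) in f_i, and replace dx_i by d F_i = (∂F_i/∂u) du + (∂F_i/∂v) dv.
  For the x component: f_1(F) = u^2 - 2*v^2 - 2*v; d F_1 = (2*u) du + (1 - 4*v) dv
  For the y component: f_2(F) = 3*u^2 - 6*v^2 + 3*v; d F_2 = (0) du + (1) dv
Combining and collecting du, dv coefficients:
  coeff of du: 2*u*(u^2 - 2*v^2 - 2*v)
  coeff of dv: -4*u^2*v + 4*u^2 + 8*v^3 + v
F^* omega = (2*u*(u^2 - 2*v^2 - 2*v)) du + (-4*u^2*v + 4*u^2 + 8*v^3 + v) dv.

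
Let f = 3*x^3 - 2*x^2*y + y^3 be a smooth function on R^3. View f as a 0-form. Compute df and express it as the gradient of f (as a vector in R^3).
df = (x*(9*x - 4*y)) dx + (-2*x^2 + 3*y^2) dy + (0) dz; grad f = (x*(9*x - 4*y), -2*x^2 + 3*y^2, 0)

For a 0-form f, d f = (∂f/∂x) dx + (∂f/∂y) dy + (∂f/∂z) dz. The components of the vector representation are exactly the entries of grad f in Cartesian coordinates:
  ∂f/∂x = x*(9*x - 4*y)
  ∂f/∂y = -2*x^2 + 3*y^2
  ∂f/∂z = 0.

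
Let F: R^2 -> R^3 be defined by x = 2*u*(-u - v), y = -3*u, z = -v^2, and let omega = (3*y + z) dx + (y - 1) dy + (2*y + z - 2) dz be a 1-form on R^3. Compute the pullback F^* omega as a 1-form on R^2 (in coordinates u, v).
F^* omega = (36*u^2 + 4*u*v^2 + 18*u*v + 9*u + 2*v^3 + 3) du + (18*u^2 + 2*u*v^2 + 12*u*v + 2*v^3 + 4*v) dv

Using F^*(f dg) = (f ∘ F) d(g ∘ F), substitute each coordinate x_i by F_i(u, v) in f_i, and replace dx_i by d F_i = (∂F_i/∂u) du + (∂F_i/∂v) dv.
  For the x component: f_1(F) = -9*u - v^2; d F_1 = (-4*u - 2*v) du + (-2*u) dv
  For the y component: f_2(F) = -3*u - 1; d F_2 = (-3) du + (0) dv
  For the z component: f_3(F) = -6*u - v^2 - 2; d F_3 = (0) du + (-2*v) dv
Combining and collecting du, dv coefficients:
  coeff of du: 36*u^2 + 4*u*v^2 + 18*u*v + 9*u + 2*v^3 + 3
  coeff of dv: 18*u^2 + 2*u*v^2 + 12*u*v + 2*v^3 + 4*v
F^* omega = (36*u^2 + 4*u*v^2 + 18*u*v + 9*u + 2*v^3 + 3) du + (18*u^2 + 2*u*v^2 + 12*u*v + 2*v^3 + 4*v) dv.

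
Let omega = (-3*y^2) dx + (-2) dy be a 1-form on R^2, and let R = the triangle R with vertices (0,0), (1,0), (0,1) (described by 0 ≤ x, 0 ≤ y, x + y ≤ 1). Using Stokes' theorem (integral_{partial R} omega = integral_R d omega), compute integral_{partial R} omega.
integral_(partial R) omega = 1

Stokes: integral_partial_R omega = integral_R d omega with d omega = (∂Q/∂x - ∂P/∂y) dx ∧ dy.
  ∂Q/∂x = 0
  ∂P/∂y = -6*y
  integrand = ∂Q/∂x - ∂P/∂y = 6*y.
Integrating over R: integral_0^1 integral_0^{1-x} (6*y) dy dx = 1.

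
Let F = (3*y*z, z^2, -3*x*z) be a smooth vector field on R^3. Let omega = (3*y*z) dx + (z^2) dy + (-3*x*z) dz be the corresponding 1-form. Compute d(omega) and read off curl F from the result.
d(omega) = (-2*z) dy ∧ dz + (3*y + 3*z) dz ∧ dx + (-3*z) dx ∧ dy; curl F = (-2*z, 3*y + 3*z, -3*z)

d omega = sum_{i<j} (∂f_j/∂x_i - ∂f_i/∂x_j) dx_i ∧ dx_j. Under the identification (dy ∧ dz, dz ∧ dx, dx ∧ dy) ↔ (e_x, e_y, e_z), the coefficients are exactly the components of curl F. Compute:
  ∂R/∂y - ∂Q/∂z = (0) - (2*z) = -2*z
  ∂P/∂z - ∂R/∂x = (3*y) - (-3*z) = 3*y + 3*z
  ∂Q/∂x - ∂P/∂y = (0) - (3*z) = -3*z.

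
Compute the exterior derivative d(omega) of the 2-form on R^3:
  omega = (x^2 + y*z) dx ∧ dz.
d(omega) = (-z) dx ∧ dy ∧ dz

For a 2-form omega = sum_{i<j} g_{ij} dx_i ∧ dx_j, the exterior derivative is
  d(omega) = sum_{i<j} d(g_{ij}) ∧ dx_i ∧ dx_j = sum_{i<j, k} (∂g_{ij}/∂x_k) dx_k ∧ dx_i ∧ dx_j.
Expand each term, using dx_k ∧ dx_i ∧ dx_j = sgn(permutation) dx_{(a)} ∧ dx_{(b)} ∧ dx_{(c)} with (a < b < c) sorted:
  d(x^2 + y*z) includes (∂/∂y)(x^2 + y*z) dy = (z) dy, which multiplied by dx ∧ dz gives (-z) dx ∧ dy ∧ dz
Collecting like 3-forms: d(omega) = (-z) dx ∧ dy ∧ dz.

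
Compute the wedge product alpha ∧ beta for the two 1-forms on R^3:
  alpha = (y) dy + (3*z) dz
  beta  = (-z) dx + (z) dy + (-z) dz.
alpha ∧ beta = (y*z) dx ∧ dy + (-z*(y + 3*z)) dy ∧ dz + (3*z^2) dx ∧ dz

Distribute the wedge, using dx_i ∧ dx_j = -dx_j ∧ dx_i and dx_i ∧ dx_i = 0. For each pair (i, j) with i < j, the coefficient of dx_i ∧ dx_j in alpha ∧ beta is (alpha_i * beta_j - alpha_j * beta_i). Collecting: alpha ∧ beta = (y*z) dx ∧ dy + (-z*(y + 3*z)) dy ∧ dz + (3*z^2) dx ∧ dz.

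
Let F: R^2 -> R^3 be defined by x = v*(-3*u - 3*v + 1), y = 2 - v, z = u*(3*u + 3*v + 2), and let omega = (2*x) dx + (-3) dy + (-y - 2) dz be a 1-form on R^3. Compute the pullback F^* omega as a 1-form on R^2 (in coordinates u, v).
F^* omega = (18*u*v^2 + 6*u*v - 24*u + 18*v^3 - 3*v^2 - 10*v - 8) du + (18*u^2*v + 54*u*v^2 - 9*u*v - 12*u + 36*v^3 - 18*v^2 + 2*v + 3) dv

Using F^*(f dg) = (f ∘ F) d(g ∘ F), substitute each coordinate x_i by F_i(u, v) in f_i, and replace dx_i by d F_i = (∂F_i/∂u) du + (∂F_i/∂v) dv.
  For the x component: f_1(F) = 2*v*(-3*u - 3*v + 1); d F_1 = (-3*v) du + (-3*u - 6*v + 1) dv
  For the y component: f_2(F) = -3; d F_2 = (0) du + (-1) dv
  For the z component: f_3(F) = v - 4; d F_3 = (6*u + 3*v + 2) du + (3*u) dv
Combining and collecting du, dv coefficients:
  coeff of du: 18*u*v^2 + 6*u*v - 24*u + 18*v^3 - 3*v^2 - 10*v - 8
  coeff of dv: 18*u^2*v + 54*u*v^2 - 9*u*v - 12*u + 36*v^3 - 18*v^2 + 2*v + 3
F^* omega = (18*u*v^2 + 6*u*v - 24*u + 18*v^3 - 3*v^2 - 10*v - 8) du + (18*u^2*v + 54*u*v^2 - 9*u*v - 12*u + 36*v^3 - 18*v^2 + 2*v + 3) dv.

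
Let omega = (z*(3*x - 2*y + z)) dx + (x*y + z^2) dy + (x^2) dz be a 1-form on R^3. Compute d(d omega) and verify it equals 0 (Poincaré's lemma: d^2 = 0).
d(d omega) = 0

Step 1: d omega = sum_{i<j} (∂f_j/∂x_i - ∂f_i/∂x_j) dx_i ∧ dx_j:
  coeff of dx ∧ dy: y + 2*z
  coeff of dx ∧ dz: -x + 2*y - 2*z
  coeff of dy ∧ dz: -2*z
Step 2: Apply d again to each 2-form coefficient. The only possible 3-form in R^3 is dx ∧ dy ∧ dz, with coefficient
  ∂(coeff of dy∧dz)/∂x - ∂(coeff of dx∧dz)/∂y + ∂(coeff of dx∧dy)/∂z
  = ∂/∂x (-2*z) - ∂/∂y (-x + 2*y - 2*z) + ∂/∂z (y + 2*z).
Each of these terms simplifies to sums of mixed partials that cancel in pairs. The result is 0 (by equality of mixed partials for smooth functions — Schwarz / Clairaut).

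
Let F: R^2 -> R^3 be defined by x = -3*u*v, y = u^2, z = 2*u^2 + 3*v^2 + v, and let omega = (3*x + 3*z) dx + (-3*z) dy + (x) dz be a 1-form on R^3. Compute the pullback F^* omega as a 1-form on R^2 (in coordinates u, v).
F^* omega = (-12*u^3 - 30*u^2*v + 9*u*v^2 - 6*u*v - 27*v^3 - 9*v^2) du + (3*u*(-6*u^2 + 9*u*v - 15*v^2 - 4*v)) dv

Using F^*(f dg) = (f ∘ F) d(g ∘ F), substitute each coordinate x_i by F_i(u, v) in f_i, and replace dx_i by d F_i = (∂F_i/∂u) du + (∂F_i/∂v) dv.
  For the x component: f_1(F) = 6*u^2 - 9*u*v + 9*v^2 + 3*v; d F_1 = (-3*v) du + (-3*u) dv
  For the y component: f_2(F) = -6*u^2 - 9*v^2 - 3*v; d F_2 = (2*u) du + (0) dv
  For the z component: f_3(F) = -3*u*v; d F_3 = (4*u) du + (6*v + 1) dv
Combining and collecting du, dv coefficients:
  coeff of du: -12*u^3 - 30*u^2*v + 9*u*v^2 - 6*u*v - 27*v^3 - 9*v^2
  coeff of dv: 3*u*(-6*u^2 + 9*u*v - 15*v^2 - 4*v)
F^* omega = (-12*u^3 - 30*u^2*v + 9*u*v^2 - 6*u*v - 27*v^3 - 9*v^2) du + (3*u*(-6*u^2 + 9*u*v - 15*v^2 - 4*v)) dv.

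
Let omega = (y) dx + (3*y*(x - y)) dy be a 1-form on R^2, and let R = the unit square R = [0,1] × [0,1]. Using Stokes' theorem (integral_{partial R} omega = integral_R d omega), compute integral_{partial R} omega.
integral_(partial R) omega = 1/2

Stokes: integral_partial_R omega = integral_R d omega with d omega = (∂Q/∂x - ∂P/∂y) dx ∧ dy.
  ∂Q/∂x = 3*y
  ∂P/∂y = 1
  integrand = ∂Q/∂x - ∂P/∂y = 3*y - 1.
Integrating over R: integral_0^1 integral_0^1 (3*y - 1) dx dy = 1/2.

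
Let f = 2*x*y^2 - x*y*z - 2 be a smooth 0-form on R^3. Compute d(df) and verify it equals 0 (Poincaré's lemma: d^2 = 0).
d(df) = 0

Step 1: df = sum_i (∂f/∂x_i) dx_i = (y*(2*y - z)) dx + (x*(4*y - z)) dy + (-x*y) dz.
Step 2: Apply d again. Using the 1-form formula, the coefficient of dx ∧ dy in d(df) is ∂^2 f/∂x ∂y - ∂^2 f/∂y ∂x = (4*y - z) - (4*y - z) = 0 (equality of mixed partials for smooth f).
Similarly for dx ∧ dz and dy ∧ dz — all coefficients vanish. So d(df) = 0.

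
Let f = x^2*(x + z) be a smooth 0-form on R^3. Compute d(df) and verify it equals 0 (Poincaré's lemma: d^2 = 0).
d(df) = 0

Step 1: df = sum_i (∂f/∂x_i) dx_i = (x*(3*x + 2*z)) dx + (0) dy + (x^2) dz.
Step 2: Apply d again. Using the 1-form formula, the coefficient of dx ∧ dy in d(df) is ∂^2 f/∂x ∂y - ∂^2 f/∂y ∂x = (0) - (0) = 0 (equality of mixed partials for smooth f).
Similarly for dx ∧ dz and dy ∧ dz — all coefficients vanish. So d(df) = 0.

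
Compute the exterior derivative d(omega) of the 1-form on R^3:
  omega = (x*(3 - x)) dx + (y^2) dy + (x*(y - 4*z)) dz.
d(omega) = (y - 4*z) dx ∧ dz + (x) dy ∧ dz

For a 1-form omega = sum_i f_i dx_i, the exterior derivative is
  d(omega) = sum_{i < j} (∂f_j/∂x_i - ∂f_i/∂x_j) dx_i ∧ dx_j.
  coefficient of dx ∧ dz: ∂f_3/∂x - ∂f_1/∂z = ∂(x*(y - 4*z))/∂x - ∂(x*(3 - x))/∂z = y - 4*z
  coefficient of dy ∧ dz: ∂f_3/∂y - ∂f_2/∂z = ∂(x*(y - 4*z))/∂y - ∂(y^2)/∂z = x
Assembling: d(omega) = (y - 4*z) dx ∧ dz + (x) dy ∧ dz.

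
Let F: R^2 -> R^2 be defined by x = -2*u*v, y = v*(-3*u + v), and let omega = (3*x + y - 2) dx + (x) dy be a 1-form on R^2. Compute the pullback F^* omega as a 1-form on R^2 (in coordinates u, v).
F^* omega = (2*v*(12*u*v - v^2 + 2)) du + (2*u*(12*u*v - 3*v^2 + 2)) dv

Using F^*(f dg) = (f ∘ F) d(g ∘ F), substitute each coordinate x_i by F_i(u, v) in f_i, and replace dx_i by d F_i = (∂F_i/∂u) du + (∂F_i/∂v) dv.
  For the x component: f_1(F) = -9*u*v + v^2 - 2; d F_1 = (-2*v) du + (-2*u) dv
  For the y component: f_2(F) = -2*u*v; d F_2 = (-3*v) du + (-3*u + 2*v) dv
Combining and collecting du, dv coefficients:
  coeff of du: 2*v*(12*u*v - v^2 + 2)
  coeff of dv: 2*u*(12*u*v - 3*v^2 + 2)
F^* omega = (2*v*(12*u*v - v^2 + 2)) du + (2*u*(12*u*v - 3*v^2 + 2)) dv.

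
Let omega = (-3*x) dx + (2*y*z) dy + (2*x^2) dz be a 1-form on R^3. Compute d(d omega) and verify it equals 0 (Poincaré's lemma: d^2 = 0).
d(d omega) = 0

Step 1: d omega = sum_{i<j} (∂f_j/∂x_i - ∂f_i/∂x_j) dx_i ∧ dx_j:
  coeff of dx ∧ dy: 0
  coeff of dx ∧ dz: 4*x
  coeff of dy ∧ dz: -2*y
Step 2: Apply d again to each 2-form coefficient. The only possible 3-form in R^3 is dx ∧ dy ∧ dz, with coefficient
  ∂(coeff of dy∧dz)/∂x - ∂(coeff of dx∧dz)/∂y + ∂(coeff of dx∧dy)/∂z
  = ∂/∂x (-2*y) - ∂/∂y (4*x) + ∂/∂z (0).
Each of these terms simplifies to sums of mixed partials that cancel in pairs. The result is 0 (by equality of mixed partials for smooth functions — Schwarz / Clairaut).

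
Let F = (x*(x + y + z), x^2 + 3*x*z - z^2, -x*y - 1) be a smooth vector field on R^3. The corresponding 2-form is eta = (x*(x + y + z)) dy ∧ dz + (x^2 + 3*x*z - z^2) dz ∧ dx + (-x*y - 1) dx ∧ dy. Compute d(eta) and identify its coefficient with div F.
d(eta) = (2*x + y + z) dx ∧ dy ∧ dz; div F = 2*x + y + z

For a 2-form in R^3 of the form above, applying d gives a 3-form with coefficient ∂P/∂x + ∂Q/∂y + ∂R/∂z:
  ∂P/∂x = 2*x + y + z
  ∂Q/∂y = 0
  ∂R/∂z = 0
Sum = 2*x + y + z, which is exactly div F.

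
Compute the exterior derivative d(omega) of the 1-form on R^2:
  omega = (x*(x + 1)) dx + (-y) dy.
d(omega) = 0

For a 1-form omega = sum_i f_i dx_i, the exterior derivative is
  d(omega) = sum_{i < j} (∂f_j/∂x_i - ∂f_i/∂x_j) dx_i ∧ dx_j.

Assembling: d(omega) = 0.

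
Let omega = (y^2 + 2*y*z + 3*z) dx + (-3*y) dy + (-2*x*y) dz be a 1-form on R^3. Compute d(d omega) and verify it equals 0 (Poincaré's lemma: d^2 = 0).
d(d omega) = 0

Step 1: d omega = sum_{i<j} (∂f_j/∂x_i - ∂f_i/∂x_j) dx_i ∧ dx_j:
  coeff of dx ∧ dy: -2*y - 2*z
  coeff of dx ∧ dz: -4*y - 3
  coeff of dy ∧ dz: -2*x
Step 2: Apply d again to each 2-form coefficient. The only possible 3-form in R^3 is dx ∧ dy ∧ dz, with coefficient
  ∂(coeff of dy∧dz)/∂x - ∂(coeff of dx∧dz)/∂y + ∂(coeff of dx∧dy)/∂z
  = ∂/∂x (-2*x) - ∂/∂y (-4*y - 3) + ∂/∂z (-2*y - 2*z).
Each of these terms simplifies to sums of mixed partials that cancel in pairs. The result is 0 (by equality of mixed partials for smooth functions — Schwarz / Clairaut).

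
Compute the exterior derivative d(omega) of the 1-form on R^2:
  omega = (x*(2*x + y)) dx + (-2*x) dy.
d(omega) = (-x - 2) dx ∧ dy

For a 1-form omega = sum_i f_i dx_i, the exterior derivative is
  d(omega) = sum_{i < j} (∂f_j/∂x_i - ∂f_i/∂x_j) dx_i ∧ dx_j.
  coefficient of dx ∧ dy: ∂f_2/∂x - ∂f_1/∂y = ∂(-2*x)/∂x - ∂(x*(2*x + y))/∂y = -x - 2
Assembling: d(omega) = (-x - 2) dx ∧ dy.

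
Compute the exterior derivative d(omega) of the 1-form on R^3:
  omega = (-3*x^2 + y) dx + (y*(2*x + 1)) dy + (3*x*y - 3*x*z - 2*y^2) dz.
d(omega) = (2*y - 1) dx ∧ dy + (3*y - 3*z) dx ∧ dz + (3*x - 4*y) dy ∧ dz

For a 1-form omega = sum_i f_i dx_i, the exterior derivative is
  d(omega) = sum_{i < j} (∂f_j/∂x_i - ∂f_i/∂x_j) dx_i ∧ dx_j.
  coefficient of dx ∧ dy: ∂f_2/∂x - ∂f_1/∂y = ∂(y*(2*x + 1))/∂x - ∂(-3*x^2 + y)/∂y = 2*y - 1
  coefficient of dx ∧ dz: ∂f_3/∂x - ∂f_1/∂z = ∂(3*x*y - 3*x*z - 2*y^2)/∂x - ∂(-3*x^2 + y)/∂z = 3*y - 3*z
  coefficient of dy ∧ dz: ∂f_3/∂y - ∂f_2/∂z = ∂(3*x*y - 3*x*z - 2*y^2)/∂y - ∂(y*(2*x + 1))/∂z = 3*x - 4*y
Assembling: d(omega) = (2*y - 1) dx ∧ dy + (3*y - 3*z) dx ∧ dz + (3*x - 4*y) dy ∧ dz.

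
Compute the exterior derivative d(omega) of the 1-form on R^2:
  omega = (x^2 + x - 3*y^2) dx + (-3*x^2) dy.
d(omega) = (-6*x + 6*y) dx ∧ dy

For a 1-form omega = sum_i f_i dx_i, the exterior derivative is
  d(omega) = sum_{i < j} (∂f_j/∂x_i - ∂f_i/∂x_j) dx_i ∧ dx_j.
  coefficient of dx ∧ dy: ∂f_2/∂x - ∂f_1/∂y = ∂(-3*x^2)/∂x - ∂(x^2 + x - 3*y^2)/∂y = -6*x + 6*y
Assembling: d(omega) = (-6*x + 6*y) dx ∧ dy.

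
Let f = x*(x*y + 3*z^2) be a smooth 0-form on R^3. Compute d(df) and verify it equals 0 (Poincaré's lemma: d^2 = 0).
d(df) = 0

Step 1: df = sum_i (∂f/∂x_i) dx_i = (2*x*y + 3*z^2) dx + (x^2) dy + (6*x*z) dz.
Step 2: Apply d again. Using the 1-form formula, the coefficient of dx ∧ dy in d(df) is ∂^2 f/∂x ∂y - ∂^2 f/∂y ∂x = (2*x) - (2*x) = 0 (equality of mixed partials for smooth f).
Similarly for dx ∧ dz and dy ∧ dz — all coefficients vanish. So d(df) = 0.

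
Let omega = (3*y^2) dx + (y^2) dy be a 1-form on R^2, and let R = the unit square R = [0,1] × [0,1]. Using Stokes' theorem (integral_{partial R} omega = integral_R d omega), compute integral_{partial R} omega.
integral_(partial R) omega = -3

Stokes: integral_partial_R omega = integral_R d omega with d omega = (∂Q/∂x - ∂P/∂y) dx ∧ dy.
  ∂Q/∂x = 0
  ∂P/∂y = 6*y
  integrand = ∂Q/∂x - ∂P/∂y = -6*y.
Integrating over R: integral_0^1 integral_0^1 (-6*y) dx dy = -3.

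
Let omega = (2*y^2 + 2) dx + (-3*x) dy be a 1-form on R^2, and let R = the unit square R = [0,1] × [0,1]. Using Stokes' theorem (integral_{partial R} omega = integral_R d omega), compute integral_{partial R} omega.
integral_(partial R) omega = -5

Stokes: integral_partial_R omega = integral_R d omega with d omega = (∂Q/∂x - ∂P/∂y) dx ∧ dy.
  ∂Q/∂x = -3
  ∂P/∂y = 4*y
  integrand = ∂Q/∂x - ∂P/∂y = -4*y - 3.
Integrating over R: integral_0^1 integral_0^1 (-4*y - 3) dx dy = -5.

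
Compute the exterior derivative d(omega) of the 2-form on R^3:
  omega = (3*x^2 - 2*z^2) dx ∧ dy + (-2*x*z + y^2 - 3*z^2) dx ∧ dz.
d(omega) = (-2*y - 4*z) dx ∧ dy ∧ dz

For a 2-form omega = sum_{i<j} g_{ij} dx_i ∧ dx_j, the exterior derivative is
  d(omega) = sum_{i<j} d(g_{ij}) ∧ dx_i ∧ dx_j = sum_{i<j, k} (∂g_{ij}/∂x_k) dx_k ∧ dx_i ∧ dx_j.
Expand each term, using dx_k ∧ dx_i ∧ dx_j = sgn(permutation) dx_{(a)} ∧ dx_{(b)} ∧ dx_{(c)} with (a < b < c) sorted:
  d(3*x^2 - 2*z^2) includes (∂/∂z)(3*x^2 - 2*z^2) dz = (-4*z) dz, which multiplied by dx ∧ dy gives (-4*z) dx ∧ dy ∧ dz
  d(-2*x*z + y^2 - 3*z^2) includes (∂/∂y)(-2*x*z + y^2 - 3*z^2) dy = (2*y) dy, which multiplied by dx ∧ dz gives (-2*y) dx ∧ dy ∧ dz
Collecting like 3-forms: d(omega) = (-2*y - 4*z) dx ∧ dy ∧ dz.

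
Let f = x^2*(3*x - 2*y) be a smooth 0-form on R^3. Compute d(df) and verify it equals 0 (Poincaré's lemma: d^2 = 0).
d(df) = 0

Step 1: df = sum_i (∂f/∂x_i) dx_i = (x*(9*x - 4*y)) dx + (-2*x^2) dy + (0) dz.
Step 2: Apply d again. Using the 1-form formula, the coefficient of dx ∧ dy in d(df) is ∂^2 f/∂x ∂y - ∂^2 f/∂y ∂x = (-4*x) - (-4*x) = 0 (equality of mixed partials for smooth f).
Similarly for dx ∧ dz and dy ∧ dz — all coefficients vanish. So d(df) = 0.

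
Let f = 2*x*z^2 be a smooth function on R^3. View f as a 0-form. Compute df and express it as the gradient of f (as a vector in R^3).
df = (2*z^2) dx + (0) dy + (4*x*z) dz; grad f = (2*z^2, 0, 4*x*z)

For a 0-form f, d f = (∂f/∂x) dx + (∂f/∂y) dy + (∂f/∂z) dz. The components of the vector representation are exactly the entries of grad f in Cartesian coordinates:
  ∂f/∂x = 2*z^2
  ∂f/∂y = 0
  ∂f/∂z = 4*x*z.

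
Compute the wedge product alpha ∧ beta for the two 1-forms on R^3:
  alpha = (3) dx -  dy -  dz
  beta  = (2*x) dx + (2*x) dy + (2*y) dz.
alpha ∧ beta = (8*x) dx ∧ dy + (2*x + 6*y) dx ∧ dz + (2*x - 2*y) dy ∧ dz

Distribute the wedge, using dx_i ∧ dx_j = -dx_j ∧ dx_i and dx_i ∧ dx_i = 0. For each pair (i, j) with i < j, the coefficient of dx_i ∧ dx_j in alpha ∧ beta is (alpha_i * beta_j - alpha_j * beta_i). Collecting: alpha ∧ beta = (8*x) dx ∧ dy + (2*x + 6*y) dx ∧ dz + (2*x - 2*y) dy ∧ dz.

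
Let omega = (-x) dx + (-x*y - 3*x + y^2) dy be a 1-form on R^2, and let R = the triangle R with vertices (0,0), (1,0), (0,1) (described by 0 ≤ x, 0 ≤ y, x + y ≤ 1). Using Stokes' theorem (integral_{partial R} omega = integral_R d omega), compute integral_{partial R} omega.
integral_(partial R) omega = -5/3

Stokes: integral_partial_R omega = integral_R d omega with d omega = (∂Q/∂x - ∂P/∂y) dx ∧ dy.
  ∂Q/∂x = -y - 3
  ∂P/∂y = 0
  integrand = ∂Q/∂x - ∂P/∂y = -y - 3.
Integrating over R: integral_0^1 integral_0^{1-x} (-y - 3) dy dx = -5/3.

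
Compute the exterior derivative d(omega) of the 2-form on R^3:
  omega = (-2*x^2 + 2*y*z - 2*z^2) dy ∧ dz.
d(omega) = (-4*x) dx ∧ dy ∧ dz

For a 2-form omega = sum_{i<j} g_{ij} dx_i ∧ dx_j, the exterior derivative is
  d(omega) = sum_{i<j} d(g_{ij}) ∧ dx_i ∧ dx_j = sum_{i<j, k} (∂g_{ij}/∂x_k) dx_k ∧ dx_i ∧ dx_j.
Expand each term, using dx_k ∧ dx_i ∧ dx_j = sgn(permutation) dx_{(a)} ∧ dx_{(b)} ∧ dx_{(c)} with (a < b < c) sorted:
  d(-2*x^2 + 2*y*z - 2*z^2) includes (∂/∂x)(-2*x^2 + 2*y*z - 2*z^2) dx = (-4*x) dx, which multiplied by dy ∧ dz gives (-4*x) dx ∧ dy ∧ dz
Collecting like 3-forms: d(omega) = (-4*x) dx ∧ dy ∧ dz.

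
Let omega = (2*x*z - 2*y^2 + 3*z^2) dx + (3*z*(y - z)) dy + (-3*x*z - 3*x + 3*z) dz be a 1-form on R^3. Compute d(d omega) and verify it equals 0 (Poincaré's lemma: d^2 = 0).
d(d omega) = 0

Step 1: d omega = sum_{i<j} (∂f_j/∂x_i - ∂f_i/∂x_j) dx_i ∧ dx_j:
  coeff of dx ∧ dy: 4*y
  coeff of dx ∧ dz: -2*x - 9*z - 3
  coeff of dy ∧ dz: -3*y + 6*z
Step 2: Apply d again to each 2-form coefficient. The only possible 3-form in R^3 is dx ∧ dy ∧ dz, with coefficient
  ∂(coeff of dy∧dz)/∂x - ∂(coeff of dx∧dz)/∂y + ∂(coeff of dx∧dy)/∂z
  = ∂/∂x (-3*y + 6*z) - ∂/∂y (-2*x - 9*z - 3) + ∂/∂z (4*y).
Each of these terms simplifies to sums of mixed partials that cancel in pairs. The result is 0 (by equality of mixed partials for smooth functions — Schwarz / Clairaut).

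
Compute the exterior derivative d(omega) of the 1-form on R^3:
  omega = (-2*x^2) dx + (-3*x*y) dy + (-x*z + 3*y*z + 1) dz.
d(omega) = (-3*y) dx ∧ dy + (-z) dx ∧ dz + (3*z) dy ∧ dz

For a 1-form omega = sum_i f_i dx_i, the exterior derivative is
  d(omega) = sum_{i < j} (∂f_j/∂x_i - ∂f_i/∂x_j) dx_i ∧ dx_j.
  coefficient of dx ∧ dy: ∂f_2/∂x - ∂f_1/∂y = ∂(-3*x*y)/∂x - ∂(-2*x^2)/∂y = -3*y
  coefficient of dx ∧ dz: ∂f_3/∂x - ∂f_1/∂z = ∂(-x*z + 3*y*z + 1)/∂x - ∂(-2*x^2)/∂z = -z
  coefficient of dy ∧ dz: ∂f_3/∂y - ∂f_2/∂z = ∂(-x*z + 3*y*z + 1)/∂y - ∂(-3*x*y)/∂z = 3*z
Assembling: d(omega) = (-3*y) dx ∧ dy + (-z) dx ∧ dz + (3*z) dy ∧ dz.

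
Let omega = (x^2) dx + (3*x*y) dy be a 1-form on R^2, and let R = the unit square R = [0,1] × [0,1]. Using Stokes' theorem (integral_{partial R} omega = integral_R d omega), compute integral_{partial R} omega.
integral_(partial R) omega = 3/2

Stokes: integral_partial_R omega = integral_R d omega with d omega = (∂Q/∂x - ∂P/∂y) dx ∧ dy.
  ∂Q/∂x = 3*y
  ∂P/∂y = 0
  integrand = ∂Q/∂x - ∂P/∂y = 3*y.
Integrating over R: integral_0^1 integral_0^1 (3*y) dx dy = 3/2.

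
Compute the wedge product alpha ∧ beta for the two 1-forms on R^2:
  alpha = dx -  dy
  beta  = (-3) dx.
alpha ∧ beta = (-3) dx ∧ dy

Distribute the wedge, using dx_i ∧ dx_j = -dx_j ∧ dx_i and dx_i ∧ dx_i = 0. For each pair (i, j) with i < j, the coefficient of dx_i ∧ dx_j in alpha ∧ beta is (alpha_i * beta_j - alpha_j * beta_i). Collecting: alpha ∧ beta = (-3) dx ∧ dy.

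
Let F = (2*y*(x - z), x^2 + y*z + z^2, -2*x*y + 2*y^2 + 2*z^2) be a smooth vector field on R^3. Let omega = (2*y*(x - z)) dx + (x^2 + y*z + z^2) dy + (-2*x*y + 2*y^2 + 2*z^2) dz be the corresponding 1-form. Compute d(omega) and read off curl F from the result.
d(omega) = (-2*x + 3*y - 2*z) dy ∧ dz + (0) dz ∧ dx + (2*z) dx ∧ dy; curl F = (-2*x + 3*y - 2*z, 0, 2*z)

d omega = sum_{i<j} (∂f_j/∂x_i - ∂f_i/∂x_j) dx_i ∧ dx_j. Under the identification (dy ∧ dz, dz ∧ dx, dx ∧ dy) ↔ (e_x, e_y, e_z), the coefficients are exactly the components of curl F. Compute:
  ∂R/∂y - ∂Q/∂z = (-2*x + 4*y) - (y + 2*z) = -2*x + 3*y - 2*z
  ∂P/∂z - ∂R/∂x = (-2*y) - (-2*y) = 0
  ∂Q/∂x - ∂P/∂y = (2*x) - (2*x - 2*z) = 2*z.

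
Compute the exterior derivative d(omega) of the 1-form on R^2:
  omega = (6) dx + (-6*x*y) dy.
d(omega) = (-6*y) dx ∧ dy

For a 1-form omega = sum_i f_i dx_i, the exterior derivative is
  d(omega) = sum_{i < j} (∂f_j/∂x_i - ∂f_i/∂x_j) dx_i ∧ dx_j.
  coefficient of dx ∧ dy: ∂f_2/∂x - ∂f_1/∂y = ∂(-6*x*y)/∂x - ∂(6)/∂y = -6*y
Assembling: d(omega) = (-6*y) dx ∧ dy.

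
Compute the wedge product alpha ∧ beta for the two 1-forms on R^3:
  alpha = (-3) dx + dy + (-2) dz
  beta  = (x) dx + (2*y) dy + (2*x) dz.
alpha ∧ beta = (-x - 6*y) dx ∧ dy + (-4*x) dx ∧ dz + (2*x + 4*y) dy ∧ dz

Distribute the wedge, using dx_i ∧ dx_j = -dx_j ∧ dx_i and dx_i ∧ dx_i = 0. For each pair (i, j) with i < j, the coefficient of dx_i ∧ dx_j in alpha ∧ beta is (alpha_i * beta_j - alpha_j * beta_i). Collecting: alpha ∧ beta = (-x - 6*y) dx ∧ dy + (-4*x) dx ∧ dz + (2*x + 4*y) dy ∧ dz.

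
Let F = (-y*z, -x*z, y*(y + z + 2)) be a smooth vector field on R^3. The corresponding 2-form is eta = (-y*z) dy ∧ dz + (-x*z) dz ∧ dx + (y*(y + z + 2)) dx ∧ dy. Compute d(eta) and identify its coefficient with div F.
d(eta) = (y) dx ∧ dy ∧ dz; div F = y

For a 2-form in R^3 of the form above, applying d gives a 3-form with coefficient ∂P/∂x + ∂Q/∂y + ∂R/∂z:
  ∂P/∂x = 0
  ∂Q/∂y = 0
  ∂R/∂z = y
Sum = y, which is exactly div F.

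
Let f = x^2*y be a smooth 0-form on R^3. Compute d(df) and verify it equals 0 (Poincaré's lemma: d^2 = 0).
d(df) = 0

Step 1: df = sum_i (∂f/∂x_i) dx_i = (2*x*y) dx + (x^2) dy + (0) dz.
Step 2: Apply d again. Using the 1-form formula, the coefficient of dx ∧ dy in d(df) is ∂^2 f/∂x ∂y - ∂^2 f/∂y ∂x = (2*x) - (2*x) = 0 (equality of mixed partials for smooth f).
Similarly for dx ∧ dz and dy ∧ dz — all coefficients vanish. So d(df) = 0.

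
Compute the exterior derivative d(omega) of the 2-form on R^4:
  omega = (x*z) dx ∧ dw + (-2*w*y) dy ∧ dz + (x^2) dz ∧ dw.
d(omega) = (x) dx ∧ dz ∧ dw + (-2*y) dy ∧ dz ∧ dw

For a 2-form omega = sum_{i<j} g_{ij} dx_i ∧ dx_j, the exterior derivative is
  d(omega) = sum_{i<j} d(g_{ij}) ∧ dx_i ∧ dx_j = sum_{i<j, k} (∂g_{ij}/∂x_k) dx_k ∧ dx_i ∧ dx_j.
Expand each term, using dx_k ∧ dx_i ∧ dx_j = sgn(permutation) dx_{(a)} ∧ dx_{(b)} ∧ dx_{(c)} with (a < b < c) sorted:
  d(x*z) includes (∂/∂z)(x*z) dz = (x) dz, which multiplied by dx ∧ dw gives (-x) dx ∧ dz ∧ dw
  d(-2*w*y) includes (∂/∂w)(-2*w*y) dw = (-2*y) dw, which multiplied by dy ∧ dz gives (-2*y) dy ∧ dz ∧ dw
  d(x^2) includes (∂/∂x)(x^2) dx = (2*x) dx, which multiplied by dz ∧ dw gives (2*x) dx ∧ dz ∧ dw
Collecting like 3-forms: d(omega) = (x) dx ∧ dz ∧ dw + (-2*y) dy ∧ dz ∧ dw.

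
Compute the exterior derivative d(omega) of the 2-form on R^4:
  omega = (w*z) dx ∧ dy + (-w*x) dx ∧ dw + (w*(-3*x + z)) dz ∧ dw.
d(omega) = (w) dx ∧ dy ∧ dz + (z) dx ∧ dy ∧ dw + (-3*w) dx ∧ dz ∧ dw

For a 2-form omega = sum_{i<j} g_{ij} dx_i ∧ dx_j, the exterior derivative is
  d(omega) = sum_{i<j} d(g_{ij}) ∧ dx_i ∧ dx_j = sum_{i<j, k} (∂g_{ij}/∂x_k) dx_k ∧ dx_i ∧ dx_j.
Expand each term, using dx_k ∧ dx_i ∧ dx_j = sgn(permutation) dx_{(a)} ∧ dx_{(b)} ∧ dx_{(c)} with (a < b < c) sorted:
  d(w*z) includes (∂/∂z)(w*z) dz = (w) dz, which multiplied by dx ∧ dy gives (w) dx ∧ dy ∧ dz
  d(w*z) includes (∂/∂w)(w*z) dw = (z) dw, which multiplied by dx ∧ dy gives (z) dx ∧ dy ∧ dw
  d(w*(-3*x + z)) includes (∂/∂x)(w*(-3*x + z)) dx = (-3*w) dx, which multiplied by dz ∧ dw gives (-3*w) dx ∧ dz ∧ dw
Collecting like 3-forms: d(omega) = (w) dx ∧ dy ∧ dz + (z) dx ∧ dy ∧ dw + (-3*w) dx ∧ dz ∧ dw.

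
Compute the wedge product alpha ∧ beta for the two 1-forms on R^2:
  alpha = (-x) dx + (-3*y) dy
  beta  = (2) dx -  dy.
alpha ∧ beta = (x + 6*y) dx ∧ dy

Distribute the wedge, using dx_i ∧ dx_j = -dx_j ∧ dx_i and dx_i ∧ dx_i = 0. For each pair (i, j) with i < j, the coefficient of dx_i ∧ dx_j in alpha ∧ beta is (alpha_i * beta_j - alpha_j * beta_i). Collecting: alpha ∧ beta = (x + 6*y) dx ∧ dy.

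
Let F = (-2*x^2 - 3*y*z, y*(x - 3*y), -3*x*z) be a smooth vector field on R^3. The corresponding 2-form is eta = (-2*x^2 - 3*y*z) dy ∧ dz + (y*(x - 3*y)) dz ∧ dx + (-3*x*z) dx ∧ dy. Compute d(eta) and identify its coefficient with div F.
d(eta) = (-6*x - 6*y) dx ∧ dy ∧ dz; div F = -6*x - 6*y

For a 2-form in R^3 of the form above, applying d gives a 3-form with coefficient ∂P/∂x + ∂Q/∂y + ∂R/∂z:
  ∂P/∂x = -4*x
  ∂Q/∂y = x - 6*y
  ∂R/∂z = -3*x
Sum = -6*x - 6*y, which is exactly div F.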